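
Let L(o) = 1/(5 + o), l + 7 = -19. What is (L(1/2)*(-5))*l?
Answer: 260/11 ≈ 23.636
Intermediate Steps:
l = -26 (l = -7 - 19 = -26)
(L(1/2)*(-5))*l = (-5/(5 + 1/2))*(-26) = (-5/(5 + ½))*(-26) = (-5/(11/2))*(-26) = ((2/11)*(-5))*(-26) = -10/11*(-26) = 260/11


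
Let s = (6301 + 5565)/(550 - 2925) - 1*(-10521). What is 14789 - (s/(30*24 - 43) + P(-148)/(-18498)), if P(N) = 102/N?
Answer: 10838518943716069/733647636500 ≈ 14773.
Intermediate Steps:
s = 24975509/2375 (s = 11866/(-2375) + 10521 = 11866*(-1/2375) + 10521 = -11866/2375 + 10521 = 24975509/2375 ≈ 10516.)
14789 - (s/(30*24 - 43) + P(-148)/(-18498)) = 14789 - (24975509/(2375*(30*24 - 43)) + (102/(-148))/(-18498)) = 14789 - (24975509/(2375*(720 - 43)) + (102*(-1/148))*(-1/18498)) = 14789 - ((24975509/2375)/677 - 51/74*(-1/18498)) = 14789 - ((24975509/2375)*(1/677) + 17/456284) = 14789 - (24975509/1607875 + 17/456284) = 14789 - 1*11395952482431/733647636500 = 14789 - 11395952482431/733647636500 = 10838518943716069/733647636500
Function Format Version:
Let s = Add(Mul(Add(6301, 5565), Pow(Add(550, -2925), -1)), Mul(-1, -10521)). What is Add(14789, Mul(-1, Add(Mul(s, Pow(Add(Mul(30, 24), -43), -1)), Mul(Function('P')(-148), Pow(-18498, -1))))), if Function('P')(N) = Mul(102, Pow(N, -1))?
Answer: Rational(10838518943716069, 733647636500) ≈ 14773.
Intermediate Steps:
s = Rational(24975509, 2375) (s = Add(Mul(11866, Pow(-2375, -1)), 10521) = Add(Mul(11866, Rational(-1, 2375)), 10521) = Add(Rational(-11866, 2375), 10521) = Rational(24975509, 2375) ≈ 10516.)
Add(14789, Mul(-1, Add(Mul(s, Pow(Add(Mul(30, 24), -43), -1)), Mul(Function('P')(-148), Pow(-18498, -1))))) = Add(14789, Mul(-1, Add(Mul(Rational(24975509, 2375), Pow(Add(Mul(30, 24), -43), -1)), Mul(Mul(102, Pow(-148, -1)), Pow(-18498, -1))))) = Add(14789, Mul(-1, Add(Mul(Rational(24975509, 2375), Pow(Add(720, -43), -1)), Mul(Mul(102, Rational(-1, 148)), Rational(-1, 18498))))) = Add(14789, Mul(-1, Add(Mul(Rational(24975509, 2375), Pow(677, -1)), Mul(Rational(-51, 74), Rational(-1, 18498))))) = Add(14789, Mul(-1, Add(Mul(Rational(24975509, 2375), Rational(1, 677)), Rational(17, 456284)))) = Add(14789, Mul(-1, Add(Rational(24975509, 1607875), Rational(17, 456284)))) = Add(14789, Mul(-1, Rational(11395952482431, 733647636500))) = Add(14789, Rational(-11395952482431, 733647636500)) = Rational(10838518943716069, 733647636500)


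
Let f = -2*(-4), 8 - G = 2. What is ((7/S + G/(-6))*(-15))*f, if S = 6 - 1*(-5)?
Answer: 480/11 ≈ 43.636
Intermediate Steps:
G = 6 (G = 8 - 1*2 = 8 - 2 = 6)
S = 11 (S = 6 + 5 = 11)
f = 8
((7/S + G/(-6))*(-15))*f = ((7/11 + 6/(-6))*(-15))*8 = ((7*(1/11) + 6*(-1/6))*(-15))*8 = ((7/11 - 1)*(-15))*8 = -4/11*(-15)*8 = (60/11)*8 = 480/11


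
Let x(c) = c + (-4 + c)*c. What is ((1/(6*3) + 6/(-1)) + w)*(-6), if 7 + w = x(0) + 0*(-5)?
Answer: 233/3 ≈ 77.667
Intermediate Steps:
x(c) = c + c*(-4 + c)
w = -7 (w = -7 + (0*(-3 + 0) + 0*(-5)) = -7 + (0*(-3) + 0) = -7 + (0 + 0) = -7 + 0 = -7)
((1/(6*3) + 6/(-1)) + w)*(-6) = ((1/(6*3) + 6/(-1)) - 7)*(-6) = (((⅙)*(⅓) + 6*(-1)) - 7)*(-6) = ((1/18 - 6) - 7)*(-6) = (-107/18 - 7)*(-6) = -233/18*(-6) = 233/3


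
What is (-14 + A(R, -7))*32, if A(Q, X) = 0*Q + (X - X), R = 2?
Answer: -448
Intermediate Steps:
A(Q, X) = 0 (A(Q, X) = 0 + 0 = 0)
(-14 + A(R, -7))*32 = (-14 + 0)*32 = -14*32 = -448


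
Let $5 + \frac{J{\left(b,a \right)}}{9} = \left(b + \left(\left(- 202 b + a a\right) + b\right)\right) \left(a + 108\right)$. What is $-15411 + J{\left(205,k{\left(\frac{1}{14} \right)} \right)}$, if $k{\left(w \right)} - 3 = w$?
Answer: $- \frac{112480354509}{2744} \approx -4.0991 \cdot 10^{7}$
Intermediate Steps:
$k{\left(w \right)} = 3 + w$
$J{\left(b,a \right)} = -45 + 9 \left(108 + a\right) \left(a^{2} - 200 b\right)$ ($J{\left(b,a \right)} = -45 + 9 \left(b + \left(\left(- 202 b + a a\right) + b\right)\right) \left(a + 108\right) = -45 + 9 \left(b + \left(\left(- 202 b + a^{2}\right) + b\right)\right) \left(108 + a\right) = -45 + 9 \left(b + \left(\left(a^{2} - 202 b\right) + b\right)\right) \left(108 + a\right) = -45 + 9 \left(b + \left(a^{2} - 201 b\right)\right) \left(108 + a\right) = -45 + 9 \left(a^{2} - 200 b\right) \left(108 + a\right) = -45 + 9 \left(108 + a\right) \left(a^{2} - 200 b\right)$)
$-15411 + J{\left(205,k{\left(\frac{1}{14} \right)} \right)} = -15411 - \left(39852045 - 972 \left(3 + \frac{1}{14}\right)^{2} - 9 \left(3 + \frac{1}{14}\right)^{3} + 1800 \left(3 + \frac{1}{14}\right) 205\right) = -15411 - \left(39852045 - \frac{715563}{2744} - \frac{449307}{49} + \frac{7933500}{7}\right) = -15411 - \frac{112438066725}{2744} = - \frac{112480354509}{2744}$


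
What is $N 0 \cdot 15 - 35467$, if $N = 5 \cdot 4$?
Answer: $-35467$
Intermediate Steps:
$N = 20$
$N 0 \cdot 15 - 35467 = 20 \cdot 0 \cdot 15 - 35467 = 0 \cdot 15 - 35467 = 0 - 35467 = -35467$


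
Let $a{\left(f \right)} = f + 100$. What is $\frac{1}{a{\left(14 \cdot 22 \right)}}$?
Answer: $\frac{1}{408} \approx 0.002451$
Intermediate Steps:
$a{\left(f \right)} = 100 + f$
$\frac{1}{a{\left(14 \cdot 22 \right)}} = \frac{1}{100 + 14 \cdot 22} = \frac{1}{100 + 308} = \frac{1}{408}$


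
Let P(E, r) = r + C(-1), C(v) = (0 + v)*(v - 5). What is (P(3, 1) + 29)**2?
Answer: 1296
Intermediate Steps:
C(v) = v*(-5 + v)
P(E, r) = 6 + r (P(E, r) = r - (-5 - 1) = r - 1*(-6) = r + 6 = 6 + r)
(P(3, 1) + 29)**2 = ((6 + 1) + 29)**2 = (7 + 29)**2 = 36**2 = 1296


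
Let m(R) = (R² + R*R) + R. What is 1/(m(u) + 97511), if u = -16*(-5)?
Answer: 1/110391 ≈ 9.0587e-6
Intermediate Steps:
u = 80
m(R) = R + 2*R² (m(R) = (R² + R²) + R = 2*R² + R = R + 2*R²)
1/(m(u) + 97511) = 1/(80*(1 + 2*80) + 97511) = 1/(80*(1 + 160) + 97511) = 1/(80*161 + 97511) = 1/(12880 + 97511) = 1/110391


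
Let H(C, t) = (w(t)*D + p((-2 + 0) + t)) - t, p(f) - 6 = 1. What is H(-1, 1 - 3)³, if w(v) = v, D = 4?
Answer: 1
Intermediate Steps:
p(f) = 7 (p(f) = 6 + 1 = 7)
H(C, t) = 7 + 3*t (H(C, t) = (t*4 + 7) - t = (4*t + 7) - t = (7 + 4*t) - t = 7 + 3*t)
H(-1, 1 - 3)³ = (7 + 3*(1 - 3))³ = (7 + 3*(-2))³ = (7 - 6)³ = 1³ = 1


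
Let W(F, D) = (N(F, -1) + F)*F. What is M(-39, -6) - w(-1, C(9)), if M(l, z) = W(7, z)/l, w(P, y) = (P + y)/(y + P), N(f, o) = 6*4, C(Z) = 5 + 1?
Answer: -256/39 ≈ -6.5641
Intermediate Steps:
C(Z) = 6
N(f, o) = 24
w(P, y) = 1 (w(P, y) = (P + y)/(P + y) = 1)
W(F, D) = F*(24 + F) (W(F, D) = (24 + F)*F = F*(24 + F))
M(l, z) = 217/l (M(l, z) = (7*(24 + 7))/l = (7*31)/l = 217/l)
M(-39, -6) - w(-1, C(9)) = 217/(-39) - 1*1 = 217*(-1/39) - 1 = -217/39 - 1 = -256/39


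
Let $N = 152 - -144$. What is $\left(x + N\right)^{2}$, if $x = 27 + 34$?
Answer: $127449$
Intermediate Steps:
$x = 61$
$N = 296$ ($N = 152 + 144 = 296$)
$\left(x + N\right)^{2} = \left(61 + 296\right)^{2} = 357^{2} = 127449$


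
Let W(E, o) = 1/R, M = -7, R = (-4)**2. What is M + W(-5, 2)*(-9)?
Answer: -121/16 ≈ -7.5625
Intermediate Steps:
R = 16
W(E, o) = 1/16
M + W(-5, 2)*(-9) = -7 + (1/16)*(-9) = -7 - 9/16 = -121/16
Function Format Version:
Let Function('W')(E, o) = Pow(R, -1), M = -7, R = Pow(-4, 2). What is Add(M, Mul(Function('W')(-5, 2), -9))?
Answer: Rational(-121, 16) ≈ -7.5625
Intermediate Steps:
R = 16
Function('W')(E, o) = Rational(1, 16) (Function('W')(E, o) = Pow(16, -1) = Rational(1, 16))
Add(M, Mul(Function('W')(-5, 2), -9)) = Add(-7, Mul(Rational(1, 16), -9)) = Add(-7, Rational(-9, 16)) = Rational(-121, 16)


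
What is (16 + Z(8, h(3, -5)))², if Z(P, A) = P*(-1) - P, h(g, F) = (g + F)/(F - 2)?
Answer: 0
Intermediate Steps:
h(g, F) = (F + g)/(-2 + F)
Z(P, A) = -2*P (Z(P, A) = -P - P = -2*P)
(16 + Z(8, h(3, -5)))² = (16 - 2*8)² = (16 - 16)² = 0² = 0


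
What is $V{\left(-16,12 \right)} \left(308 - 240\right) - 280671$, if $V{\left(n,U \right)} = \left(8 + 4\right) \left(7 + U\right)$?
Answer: $-265167$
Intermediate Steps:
$V{\left(n,U \right)} = 84 + 12 U$ ($V{\left(n,U \right)} = 12 \left(7 + U\right) = 84 + 12 U$)
$V{\left(-16,12 \right)} \left(308 - 240\right) - 280671 = \left(84 + 12 \cdot 12\right) \left(308 - 240\right) - 280671 = \left(84 + 144\right) 68 - 280671 = 228 \cdot 68 - 280671 = 15504 - 280671 = -265167$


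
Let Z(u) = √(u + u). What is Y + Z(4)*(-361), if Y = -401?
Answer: -401 - 722*√2 ≈ -1422.1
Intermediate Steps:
Z(u) = √2*√u (Z(u) = √(2*u) = √2*√u)
Y + Z(4)*(-361) = -401 + (√2*√4)*(-361) = -401 + (√2*2)*(-361) = -401 + (2*√2)*(-361) = -401 - 722*√2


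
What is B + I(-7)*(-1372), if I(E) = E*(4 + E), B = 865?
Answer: -27947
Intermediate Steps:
B + I(-7)*(-1372) = 865 - 7*(4 - 7)*(-1372) = 865 - 7*(-3)*(-1372) = 865 + 21*(-1372) = 865 - 28812 = -27947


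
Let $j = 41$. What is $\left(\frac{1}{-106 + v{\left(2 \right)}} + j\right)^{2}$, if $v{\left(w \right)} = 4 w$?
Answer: $\frac{16136289}{9604} \approx 1680.2$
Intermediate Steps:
$\left(\frac{1}{-106 + v{\left(2 \right)}} + j\right)^{2} = \left(\frac{1}{-106 + 4 \cdot 2} + 41\right)^{2} = \left(\frac{1}{-106 + 8} + 41\right)^{2} = \left(\frac{1}{-98} + 41\right)^{2} = \left(- \frac{1}{98} + 41\right)^{2} = \left(\frac{4017}{98}\right)^{2} = \frac{16136289}{9604}$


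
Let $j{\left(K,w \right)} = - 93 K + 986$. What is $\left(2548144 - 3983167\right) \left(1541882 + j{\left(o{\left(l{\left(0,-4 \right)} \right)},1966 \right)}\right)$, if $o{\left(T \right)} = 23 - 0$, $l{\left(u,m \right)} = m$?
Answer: $-2210981551767$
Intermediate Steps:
$o{\left(T \right)} = 23$ ($o{\left(T \right)} = 23 + 0 = 23$)
$j{\left(K,w \right)} = 986 - 93 K$
$\left(2548144 - 3983167\right) \left(1541882 + j{\left(o{\left(l{\left(0,-4 \right)} \right)},1966 \right)}\right) = \left(2548144 - 3983167\right) \left(1541882 + \left(986 - 2139\right)\right) = - 1435023 \left(1541882 + \left(986 - 2139\right)\right) = - 1435023 \left(1541882 - 1153\right) = \left(-1435023\right) 1540729 = -2210981551767$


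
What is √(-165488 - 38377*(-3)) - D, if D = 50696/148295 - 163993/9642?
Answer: 23830531103/1429860390 + I*√50357 ≈ 16.666 + 224.4*I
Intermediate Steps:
D = -23830531103/1429860390 (D = 50696*(1/148295) - 163993*1/9642 = 50696/148295 - 163993/9642 = -23830531103/1429860390 ≈ -16.666)
√(-165488 - 38377*(-3)) - D = √(-165488 - 38377*(-3)) - 1*(-23830531103/1429860390) = √(-165488 + 115131) + 23830531103/1429860390 = √(-50357) + 23830531103/1429860390 = I*√50357 + 23830531103/1429860390 = 23830531103/1429860390 + I*√50357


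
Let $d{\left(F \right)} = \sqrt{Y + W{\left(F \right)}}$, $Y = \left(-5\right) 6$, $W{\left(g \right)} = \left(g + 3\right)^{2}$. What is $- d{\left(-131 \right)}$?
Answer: $- \sqrt{16354} \approx -127.88$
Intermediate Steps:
$W{\left(g \right)} = \left(3 + g\right)^{2}$
$Y = -30$
$d{\left(F \right)} = \sqrt{-30 + \left(3 + F\right)^{2}}$
$- d{\left(-131 \right)} = - \sqrt{-30 + \left(3 - 131\right)^{2}} = - \sqrt{-30 + \left(-128\right)^{2}} = - \sqrt{-30 + 16384} = - \sqrt{16354}$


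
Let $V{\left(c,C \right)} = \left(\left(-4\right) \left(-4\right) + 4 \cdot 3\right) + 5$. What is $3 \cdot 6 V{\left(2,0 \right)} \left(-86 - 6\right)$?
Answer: $-54648$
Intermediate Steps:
$V{\left(c,C \right)} = 33$ ($V{\left(c,C \right)} = \left(16 + 12\right) + 5 = 28 + 5 = 33$)
$3 \cdot 6 V{\left(2,0 \right)} \left(-86 - 6\right) = 3 \cdot 6 \cdot 33 \left(-86 - 6\right) = 18 \cdot 33 \left(-92\right) = 594 \left(-92\right) = -54648$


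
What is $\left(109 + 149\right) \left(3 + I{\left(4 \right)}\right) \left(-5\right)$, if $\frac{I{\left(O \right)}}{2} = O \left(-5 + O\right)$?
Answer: $6450$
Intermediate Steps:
$I{\left(O \right)} = 2 O \left(-5 + O\right)$
$\left(109 + 149\right) \left(3 + I{\left(4 \right)}\right) \left(-5\right) = \left(109 + 149\right) \left(3 + 2 \cdot 4 \left(-5 + 4\right)\right) \left(-5\right) = 258 \left(3 + 2 \cdot 4 \left(-1\right)\right) \left(-5\right) = 258 \left(3 - 8\right) \left(-5\right) = 258 \left(\left(-5\right) \left(-5\right)\right) = 258 \cdot 25 = 6450$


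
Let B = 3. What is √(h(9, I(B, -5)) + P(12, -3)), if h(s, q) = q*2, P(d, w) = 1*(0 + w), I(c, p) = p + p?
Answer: I*√23 ≈ 4.7958*I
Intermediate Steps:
I(c, p) = 2*p
P(d, w) = w (P(d, w) = 1*w = w)
h(s, q) = 2*q
√(h(9, I(B, -5)) + P(12, -3)) = √(2*(2*(-5)) - 3) = √(2*(-10) - 3) = √(-20 - 3) = √(-23) = I*√23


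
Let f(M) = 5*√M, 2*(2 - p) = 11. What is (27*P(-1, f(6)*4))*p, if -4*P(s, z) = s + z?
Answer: -189/8 + 945*√6/2 ≈ 1133.8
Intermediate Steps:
p = -7/2 (p = 2 - ½*11 = 2 - 11/2 = -7/2 ≈ -3.5000)
P(s, z) = -s/4 - z/4 (P(s, z) = -(s + z)/4 = -s/4 - z/4)
(27*P(-1, f(6)*4))*p = (27*(-¼*(-1) - 5*√6*4/4))*(-7/2) = (27*(¼ - 5*√6))*(-7/2) = (27/4 - 135*√6)*(-7/2) = -189/8 + 945*√6/2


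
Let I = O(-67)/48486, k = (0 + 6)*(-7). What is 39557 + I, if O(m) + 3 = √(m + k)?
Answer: 639320233/16162 + I*√109/48486 ≈ 39557.0 + 0.00021533*I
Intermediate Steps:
k = -42 (k = 6*(-7) = -42)
O(m) = -3 + √(-42 + m) (O(m) = -3 + √(m - 42) = -3 + √(-42 + m))
I = -1/16162 + I*√109/48486 (I = (-3 + √(-42 - 67))/48486 = (-3 + √(-109))*(1/48486) = (-3 + I*√109)*(1/48486) = -1/16162 + I*√109/48486 ≈ -6.1874e-5 + 0.00021533*I)
39557 + I = 39557 + (-1/16162 + I*√109/48486) = 639320233/16162 + I*√109/48486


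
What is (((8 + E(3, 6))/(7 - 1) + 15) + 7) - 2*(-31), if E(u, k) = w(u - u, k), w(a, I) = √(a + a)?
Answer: 256/3 ≈ 85.333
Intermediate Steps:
w(a, I) = √2*√a (w(a, I) = √(2*a) = √2*√a)
E(u, k) = 0 (E(u, k) = √2*√(u - u) = √2*√0 = √2*0 = 0)
(((8 + E(3, 6))/(7 - 1) + 15) + 7) - 2*(-31) = (((8 + 0)/(7 - 1) + 15) + 7) - 2*(-31) = ((8/6 + 15) + 7) + 62 = ((8*(⅙) + 15) + 7) + 62 = ((4/3 + 15) + 7) + 62 = (49/3 + 7) + 62 = 70/3 + 62 = 256/3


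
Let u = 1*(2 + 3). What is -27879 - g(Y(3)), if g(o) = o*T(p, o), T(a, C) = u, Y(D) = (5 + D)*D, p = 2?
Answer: -27999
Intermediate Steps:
Y(D) = D*(5 + D)
u = 5 (u = 1*5 = 5)
T(a, C) = 5
g(o) = 5*o (g(o) = o*5 = 5*o)
-27879 - g(Y(3)) = -27879 - 5*3*(5 + 3) = -27879 - 5*3*8 = -27879 - 5*24 = -27879 - 1*120 = -27879 - 120 = -27999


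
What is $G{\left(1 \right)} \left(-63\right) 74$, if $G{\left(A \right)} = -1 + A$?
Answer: $0$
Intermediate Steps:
$G{\left(1 \right)} \left(-63\right) 74 = \left(-1 + 1\right) \left(-63\right) 74 = 0 \left(-63\right) 74 = 0 \cdot 74 = 0$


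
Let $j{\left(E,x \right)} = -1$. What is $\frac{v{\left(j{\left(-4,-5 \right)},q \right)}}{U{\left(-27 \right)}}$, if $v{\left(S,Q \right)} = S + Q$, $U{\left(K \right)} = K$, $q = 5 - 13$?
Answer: $\frac{1}{3} \approx 0.33333$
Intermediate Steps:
$q = -8$ ($q = 5 - 13 = -8$)
$v{\left(S,Q \right)} = Q + S$
$\frac{v{\left(j{\left(-4,-5 \right)},q \right)}}{U{\left(-27 \right)}} = \frac{-8 - 1}{-27} = \left(-9\right) \left(- \frac{1}{27}\right) = \frac{1}{3}$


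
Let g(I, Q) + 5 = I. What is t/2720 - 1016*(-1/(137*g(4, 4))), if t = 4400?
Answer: -27009/4658 ≈ -5.7984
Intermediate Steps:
g(I, Q) = -5 + I
t/2720 - 1016*(-1/(137*g(4, 4))) = 4400/2720 - 1016*(-1/(137*(-5 + 4))) = 4400*(1/2720) - 1016/((-1*(-137))) = 55/34 - 1016/137 = -27009/4658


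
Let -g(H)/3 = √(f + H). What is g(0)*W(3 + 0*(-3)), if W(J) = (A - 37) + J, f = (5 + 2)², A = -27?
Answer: 1281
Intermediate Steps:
f = 49 (f = 7² = 49)
W(J) = -64 + J (W(J) = (-27 - 37) + J = -64 + J)
g(H) = -3*√(49 + H)
g(0)*W(3 + 0*(-3)) = (-3*√(49 + 0))*(-64 + (3 + 0*(-3))) = (-3*√49)*(-64 + (3 + 0)) = (-3*7)*(-64 + 3) = -21*(-61) = 1281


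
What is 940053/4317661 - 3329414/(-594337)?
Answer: 14933989260515/2566145685757 ≈ 5.8196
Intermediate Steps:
940053/4317661 - 3329414/(-594337) = 940053*(1/4317661) - 3329414*(-1/594337) = 940053/4317661 + 3329414/594337 = 14933989260515/2566145685757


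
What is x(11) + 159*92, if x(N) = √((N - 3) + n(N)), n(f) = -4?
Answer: 14630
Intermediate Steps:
x(N) = √(-7 + N) (x(N) = √((N - 3) - 4) = √((-3 + N) - 4) = √(-7 + N))
x(11) + 159*92 = √(-7 + 11) + 159*92 = √4 + 14628 = 2 + 14628 = 14630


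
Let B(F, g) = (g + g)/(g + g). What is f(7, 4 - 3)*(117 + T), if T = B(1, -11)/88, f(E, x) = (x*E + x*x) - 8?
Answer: 0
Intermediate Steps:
f(E, x) = -8 + x² + E*x (f(E, x) = (E*x + x²) - 8 = (x² + E*x) - 8 = -8 + x² + E*x)
B(F, g) = 1 (B(F, g) = (2*g)/((2*g)) = (2*g)*(1/(2*g)) = 1)
T = 1/88 ≈ 0.011364
f(7, 4 - 3)*(117 + T) = (-8 + (4 - 3)² + 7*(4 - 3))*(117 + 1/88) = (-8 + 1² + 7*1)*(10297/88) = (-8 + 1 + 7)*(10297/88) = 0*(10297/88) = 0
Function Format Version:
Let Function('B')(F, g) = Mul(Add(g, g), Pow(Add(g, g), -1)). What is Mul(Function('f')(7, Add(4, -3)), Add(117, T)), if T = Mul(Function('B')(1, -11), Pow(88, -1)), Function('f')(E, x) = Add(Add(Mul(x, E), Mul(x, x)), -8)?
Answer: 0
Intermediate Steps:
Function('f')(E, x) = Add(-8, Pow(x, 2), Mul(E, x)) (Function('f')(E, x) = Add(Add(Mul(E, x), Pow(x, 2)), -8) = Add(Add(Pow(x, 2), Mul(E, x)), -8) = Add(-8, Pow(x, 2), Mul(E, x)))
Function('B')(F, g) = 1 (Function('B')(F, g) = Mul(Mul(2, g), Pow(Mul(2, g), -1)) = Mul(Mul(2, g), Mul(Rational(1, 2), Pow(g, -1))) = 1)
T = Rational(1, 88) (T = Mul(1, Pow(88, -1)) = Mul(1, Rational(1, 88)) = Rational(1, 88) ≈ 0.011364)
Mul(Function('f')(7, Add(4, -3)), Add(117, T)) = Mul(Add(-8, Pow(Add(4, -3), 2), Mul(7, Add(4, -3))), Add(117, Rational(1, 88))) = Mul(Add(-8, Pow(1, 2), Mul(7, 1)), Rational(10297, 88)) = Mul(Add(-8, 1, 7), Rational(10297, 88)) = Mul(0, Rational(10297, 88)) = 0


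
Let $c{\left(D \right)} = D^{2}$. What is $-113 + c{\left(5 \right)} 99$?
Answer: $2362$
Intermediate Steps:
$-113 + c{\left(5 \right)} 99 = -113 + 5^{2} \cdot 99 = -113 + 25 \cdot 99 = -113 + 2475 = 2362$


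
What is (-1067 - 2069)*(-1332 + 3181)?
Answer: -5798464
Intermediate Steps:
(-1067 - 2069)*(-1332 + 3181) = -3136*1849 = -5798464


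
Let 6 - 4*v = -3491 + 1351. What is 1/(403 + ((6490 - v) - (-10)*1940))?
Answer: 2/51513 ≈ 3.8825e-5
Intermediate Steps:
v = 1073/2 (v = 3/2 - (-3491 + 1351)/4 = 3/2 - 1/4*(-2140) = 3/2 + 535 = 1073/2 ≈ 536.50)
1/(403 + ((6490 - v) - (-10)*1940)) = 1/(403 + ((6490 - 1*1073/2) - (-10)*1940)) = 1/(403 + ((6490 - 1073/2) - 1*(-19400))) = 1/(403 + (11907/2 + 19400)) = 1/(403 + 50707/2) = 1/(51513/2) = 2/51513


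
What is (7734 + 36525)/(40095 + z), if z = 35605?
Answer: 44259/75700 ≈ 0.58466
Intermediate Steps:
(7734 + 36525)/(40095 + z) = (7734 + 36525)/(40095 + 35605) = 44259/75700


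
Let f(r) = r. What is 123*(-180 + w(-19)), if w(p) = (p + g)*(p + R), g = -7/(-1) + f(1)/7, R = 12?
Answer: -11931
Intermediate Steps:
g = 50/7 (g = -7/(-1) + 1/7 = -7*(-1) + 1*(⅐) = 7 + ⅐ = 50/7 ≈ 7.1429)
w(p) = (12 + p)*(50/7 + p) (w(p) = (p + 50/7)*(p + 12) = (50/7 + p)*(12 + p) = (12 + p)*(50/7 + p))
123*(-180 + w(-19)) = 123*(-180 + (600/7 + (-19)² + (134/7)*(-19))) = 123*(-180 + (600/7 + 361 - 2546/7)) = 123*(-180 + 83) = 123*(-97) = -11931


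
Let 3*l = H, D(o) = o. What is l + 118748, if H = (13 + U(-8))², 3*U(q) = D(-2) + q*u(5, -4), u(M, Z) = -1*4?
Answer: 356773/3 ≈ 1.1892e+5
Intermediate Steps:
u(M, Z) = -4
U(q) = -⅔ - 4*q/3 (U(q) = (-2 + q*(-4))/3 = (-2 - 4*q)/3 = -⅔ - 4*q/3)
H = 529 (H = (13 + (-⅔ - 4/3*(-8)))² = (13 + (-⅔ + 32/3))² = (13 + 10)² = 23² = 529)
l = 529/3 (l = (⅓)*529 = 529/3 ≈ 176.33)
l + 118748 = 529/3 + 118748 = 356773/3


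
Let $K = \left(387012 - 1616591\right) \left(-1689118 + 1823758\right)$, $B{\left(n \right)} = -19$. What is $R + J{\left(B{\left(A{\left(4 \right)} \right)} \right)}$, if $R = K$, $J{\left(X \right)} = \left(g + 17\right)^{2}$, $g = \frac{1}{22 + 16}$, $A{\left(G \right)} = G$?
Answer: $- \frac{239054945494031}{1444} \approx -1.6555 \cdot 10^{11}$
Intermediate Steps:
$g = \frac{1}{38} \approx 0.026316$
$K = -165550516560$ ($K = \left(-1229579\right) 134640 = -165550516560$)
$J{\left(X \right)} = \frac{418609}{1444}$ ($J{\left(X \right)} = \left(\frac{1}{38} + 17\right)^{2} = \left(\frac{647}{38}\right)^{2} = \frac{418609}{1444}$)
$R = -165550516560$
$R + J{\left(B{\left(A{\left(4 \right)} \right)} \right)} = -165550516560 + \frac{418609}{1444} = - \frac{239054945494031}{1444}$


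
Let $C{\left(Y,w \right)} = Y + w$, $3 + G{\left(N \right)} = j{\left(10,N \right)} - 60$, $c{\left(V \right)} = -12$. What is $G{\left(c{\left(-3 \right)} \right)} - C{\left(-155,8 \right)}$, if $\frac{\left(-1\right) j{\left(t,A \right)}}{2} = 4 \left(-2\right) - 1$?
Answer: $102$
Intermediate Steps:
$j{\left(t,A \right)} = 18$ ($j{\left(t,A \right)} = - 2 \left(4 \left(-2\right) - 1\right) = - 2 \left(-8 - 1\right) = \left(-2\right) \left(-9\right) = 18$)
$G{\left(N \right)} = -45$ ($G{\left(N \right)} = -3 + \left(18 - 60\right) = -3 - 42 = -45$)
$G{\left(c{\left(-3 \right)} \right)} - C{\left(-155,8 \right)} = -45 - \left(-155 + 8\right) = -45 - -147 = -45 + 147 = 102$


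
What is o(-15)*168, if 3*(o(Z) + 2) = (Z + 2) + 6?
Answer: -728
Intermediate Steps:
o(Z) = 2/3 + Z/3 (o(Z) = -2 + ((Z + 2) + 6)/3 = -2 + ((2 + Z) + 6)/3 = -2 + (8 + Z)/3 = -2 + (8/3 + Z/3) = 2/3 + Z/3)
o(-15)*168 = (2/3 + (1/3)*(-15))*168 = (2/3 - 5)*168 = -13/3*168 = -728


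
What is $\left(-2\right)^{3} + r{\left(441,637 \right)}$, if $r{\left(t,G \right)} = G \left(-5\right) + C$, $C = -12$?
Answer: $-3205$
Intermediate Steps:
$r{\left(t,G \right)} = -12 - 5 G$ ($r{\left(t,G \right)} = G \left(-5\right) - 12 = - 5 G - 12 = -12 - 5 G$)
$\left(-2\right)^{3} + r{\left(441,637 \right)} = \left(-2\right)^{3} - 3197 = -8 - 3197 = -3205$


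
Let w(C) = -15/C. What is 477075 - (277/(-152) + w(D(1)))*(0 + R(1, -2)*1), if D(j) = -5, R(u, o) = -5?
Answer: 72516295/152 ≈ 4.7708e+5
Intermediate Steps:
477075 - (277/(-152) + w(D(1)))*(0 + R(1, -2)*1) = 477075 - (277/(-152) - 15/(-5))*(0 - 5*1) = 477075 - (277*(-1/152) - 15*(-⅕))*(0 - 5) = 477075 - (-277/152 + 3)*(-5) = 477075 - 179*(-5)/152 = 477075 - 1*(-895/152) = 477075 + 895/152 = 72516295/152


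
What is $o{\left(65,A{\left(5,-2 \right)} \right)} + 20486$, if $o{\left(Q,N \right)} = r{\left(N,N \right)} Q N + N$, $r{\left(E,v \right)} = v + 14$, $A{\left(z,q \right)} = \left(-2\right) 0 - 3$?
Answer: $18338$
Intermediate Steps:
$A{\left(z,q \right)} = -3$ ($A{\left(z,q \right)} = 0 - 3 = -3$)
$r{\left(E,v \right)} = 14 + v$
$o{\left(Q,N \right)} = N + N Q \left(14 + N\right)$ ($o{\left(Q,N \right)} = \left(14 + N\right) Q N + N = Q \left(14 + N\right) N + N = N Q \left(14 + N\right) + N = N + N Q \left(14 + N\right)$)
$o{\left(65,A{\left(5,-2 \right)} \right)} + 20486 = - 3 \left(1 + 65 \left(14 - 3\right)\right) + 20486 = - 3 \left(1 + 65 \cdot 11\right) + 20486 = - 3 \left(1 + 715\right) + 20486 = \left(-3\right) 716 + 20486 = -2148 + 20486 = 18338$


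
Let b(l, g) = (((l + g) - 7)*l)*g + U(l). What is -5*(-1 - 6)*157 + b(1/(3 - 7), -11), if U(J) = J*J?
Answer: 43559/8 ≈ 5444.9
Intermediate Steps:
U(J) = J**2
b(l, g) = l**2 + g*l*(-7 + g + l) (b(l, g) = (((l + g) - 7)*l)*g + l**2 = (((g + l) - 7)*l)*g + l**2 = ((-7 + g + l)*l)*g + l**2 = (l*(-7 + g + l))*g + l**2 = g*l*(-7 + g + l) + l**2 = l**2 + g*l*(-7 + g + l))
-5*(-1 - 6)*157 + b(1/(3 - 7), -11) = -5*(-1 - 6)*157 + (1/(3 - 7) + (-11)**2 - 7*(-11) - 11/(3 - 7))/(3 - 7) = -5*(-7)*157 + (1/(-4) + 121 + 77 - 11/(-4))/(-4) = 35*157 - (-1/4 + 121 + 77 - 11*(-1/4))/4 = 5495 - (-1/4 + 121 + 77 + 11/4)/4 = 5495 - 1/4*401/2 = 5495 - 401/8 = 43559/8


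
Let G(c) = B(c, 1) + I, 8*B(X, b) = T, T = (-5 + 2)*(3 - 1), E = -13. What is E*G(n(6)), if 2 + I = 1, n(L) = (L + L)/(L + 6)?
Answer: 91/4 ≈ 22.750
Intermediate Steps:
n(L) = 2*L/(6 + L) (n(L) = (2*L)/(6 + L) = 2*L/(6 + L))
I = -1 (I = -2 + 1 = -1)
T = -6 (T = -3*2 = -6)
B(X, b) = -¾ (B(X, b) = (⅛)*(-6) = -¾)
G(c) = -7/4 (G(c) = -¾ - 1 = -7/4)
E*G(n(6)) = -13*(-7/4) = 91/4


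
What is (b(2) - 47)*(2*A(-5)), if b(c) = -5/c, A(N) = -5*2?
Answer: 990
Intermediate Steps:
A(N) = -10
(b(2) - 47)*(2*A(-5)) = (-5/2 - 47)*(2*(-10)) = (-5*½ - 47)*(-20) = (-5/2 - 47)*(-20) = -99/2*(-20) = 990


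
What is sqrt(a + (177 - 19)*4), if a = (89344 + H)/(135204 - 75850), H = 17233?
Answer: sqrt(2232796874970)/59354 ≈ 25.175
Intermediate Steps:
a = 106577/59354 (a = (89344 + 17233)/(135204 - 75850) = 106577/59354 ≈ 1.7956)
sqrt(a + (177 - 19)*4) = sqrt(106577/59354 + (177 - 19)*4) = sqrt(106577/59354 + 158*4) = sqrt(106577/59354 + 632) = sqrt(37618305/59354) = sqrt(2232796874970)/59354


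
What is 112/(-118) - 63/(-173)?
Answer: -5971/10207 ≈ -0.58499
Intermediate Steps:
112/(-118) - 63/(-173) = 112*(-1/118) - 63*(-1/173) = -56/59 + 63/173 = -5971/10207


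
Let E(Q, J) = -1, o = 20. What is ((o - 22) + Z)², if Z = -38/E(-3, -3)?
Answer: 1296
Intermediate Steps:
Z = 38 (Z = -38/(-1) = -38*(-1) = 38)
((o - 22) + Z)² = ((20 - 22) + 38)² = (-2 + 38)² = 36² = 1296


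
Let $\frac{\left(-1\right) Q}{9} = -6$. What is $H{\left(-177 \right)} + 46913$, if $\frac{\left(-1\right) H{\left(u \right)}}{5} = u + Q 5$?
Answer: $46448$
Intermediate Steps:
$Q = 54$ ($Q = \left(-9\right) \left(-6\right) = 54$)
$H{\left(u \right)} = -1350 - 5 u$ ($H{\left(u \right)} = - 5 \left(u + 54 \cdot 5\right) = - 5 \left(u + 270\right) = - 5 \left(270 + u\right) = -1350 - 5 u$)
$H{\left(-177 \right)} + 46913 = \left(-1350 - -885\right) + 46913 = \left(-1350 + 885\right) + 46913 = -465 + 46913 = 46448$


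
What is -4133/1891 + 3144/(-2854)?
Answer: -8870443/2698457 ≈ -3.2872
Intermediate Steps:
-4133/1891 + 3144/(-2854) = -4133*1/1891 + 3144*(-1/2854) = -4133/1891 - 1572/1427 = -8870443/2698457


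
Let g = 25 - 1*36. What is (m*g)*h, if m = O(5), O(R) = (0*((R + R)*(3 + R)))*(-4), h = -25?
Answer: 0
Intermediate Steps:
g = -11 (g = 25 - 36 = -11)
O(R) = 0 (O(R) = (0*((2*R)*(3 + R)))*(-4) = (0*(2*R*(3 + R)))*(-4) = 0*(-4) = 0)
m = 0
(m*g)*h = (0*(-11))*(-25) = 0*(-25) = 0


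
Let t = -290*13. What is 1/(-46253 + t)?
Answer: -1/50023 ≈ -1.9991e-5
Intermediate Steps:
t = -3770
1/(-46253 + t) = 1/(-46253 - 3770) = 1/(-50023) = -1/50023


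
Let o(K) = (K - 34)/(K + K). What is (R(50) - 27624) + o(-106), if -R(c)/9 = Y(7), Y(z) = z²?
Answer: -1487410/53 ≈ -28064.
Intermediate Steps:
o(K) = (-34 + K)/(2*K) (o(K) = (-34 + K)/((2*K)) = (-34 + K)*(1/(2*K)) = (-34 + K)/(2*K))
R(c) = -441 (R(c) = -9*7² = -9*49 = -441)
(R(50) - 27624) + o(-106) = (-441 - 27624) + (½)*(-34 - 106)/(-106) = -28065 + (½)*(-1/106)*(-140) = -28065 + 35/53 = -1487410/53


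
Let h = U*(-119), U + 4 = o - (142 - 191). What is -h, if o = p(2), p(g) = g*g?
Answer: 5831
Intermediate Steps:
p(g) = g**2
o = 4 (o = 2**2 = 4)
U = 49 (U = -4 + (4 - (142 - 191)) = -4 + (4 - 1*(-49)) = -4 + (4 + 49) = -4 + 53 = 49)
h = -5831 (h = 49*(-119) = -5831)
-h = -1*(-5831) = 5831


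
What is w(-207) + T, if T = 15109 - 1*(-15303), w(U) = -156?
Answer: 30256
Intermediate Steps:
T = 30412 (T = 15109 + 15303 = 30412)
w(-207) + T = -156 + 30412 = 30256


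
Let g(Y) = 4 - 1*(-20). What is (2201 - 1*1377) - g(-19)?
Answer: 800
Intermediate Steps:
g(Y) = 24 (g(Y) = 4 + 20 = 24)
(2201 - 1*1377) - g(-19) = (2201 - 1*1377) - 1*24 = (2201 - 1377) - 24 = 824 - 24 = 800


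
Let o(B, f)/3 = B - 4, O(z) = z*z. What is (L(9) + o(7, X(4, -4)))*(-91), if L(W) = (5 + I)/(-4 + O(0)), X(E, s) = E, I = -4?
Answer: -3185/4 ≈ -796.25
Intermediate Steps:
O(z) = z**2
o(B, f) = -12 + 3*B (o(B, f) = 3*(B - 4) = 3*(-4 + B) = -12 + 3*B)
L(W) = -1/4 (L(W) = (5 - 4)/(-4 + 0**2) = 1/(-4 + 0) = 1/(-4) = 1*(-1/4) = -1/4)
(L(9) + o(7, X(4, -4)))*(-91) = (-1/4 + (-12 + 3*7))*(-91) = (-1/4 + (-12 + 21))*(-91) = (-1/4 + 9)*(-91) = (35/4)*(-91) = -3185/4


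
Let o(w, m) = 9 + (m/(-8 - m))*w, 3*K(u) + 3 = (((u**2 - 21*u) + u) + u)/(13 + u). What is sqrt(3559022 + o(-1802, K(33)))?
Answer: sqrt(174412553)/7 ≈ 1886.6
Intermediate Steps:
K(u) = -1 + (u**2 - 19*u)/(3*(13 + u)) (K(u) = -1 + ((((u**2 - 21*u) + u) + u)/(13 + u))/3 = -1 + (((u**2 - 20*u) + u)/(13 + u))/3 = -1 + ((u**2 - 19*u)/(13 + u))/3 = -1 + (u**2 - 19*u)/(3*(13 + u)))
o(w, m) = 9 + m*w/(-8 - m)
sqrt(3559022 + o(-1802, K(33))) = sqrt(3559022 + (72 + 9*((-39 + 33**2 - 22*33)/(3*(13 + 33))) - 1*(-39 + 33**2 - 22*33)/(3*(13 + 33))*(-1802))/(8 + (-39 + 33**2 - 22*33)/(3*(13 + 33)))) = sqrt(3559022 + (72 + 9*((1/3)*(-39 + 1089 - 726)/46) - 1*(1/3)*(-39 + 1089 - 726)/46*(-1802))/(8 + (1/3)*(-39 + 1089 - 726)/46)) = sqrt(3559022 + (72 + 9*((1/3)*(1/46)*324) - 1*(1/3)*(1/46)*324*(-1802))/(8 + (1/3)*(1/46)*324)) = sqrt(3559022 + (72 + 9*(54/23) - 1*54/23*(-1802))/(8 + 54/23)) = sqrt(3559022 + (72 + 486/23 + 97308/23)/(238/23)) = sqrt(3559022 + (23/238)*(99450/23)) = sqrt(3559022 + 2925/7) = sqrt(24916079/7) = sqrt(174412553)/7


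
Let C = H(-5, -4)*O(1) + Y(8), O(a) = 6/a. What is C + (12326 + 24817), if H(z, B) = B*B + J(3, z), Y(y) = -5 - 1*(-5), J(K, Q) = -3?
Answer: 37221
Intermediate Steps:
Y(y) = 0 (Y(y) = -5 + 5 = 0)
H(z, B) = -3 + B**2 (H(z, B) = B*B - 3 = B**2 - 3 = -3 + B**2)
C = 78 (C = (-3 + (-4)**2)*(6/1) + 0 = (-3 + 16)*(6*1) + 0 = 13*6 + 0 = 78 + 0 = 78)
C + (12326 + 24817) = 78 + (12326 + 24817) = 78 + 37143 = 37221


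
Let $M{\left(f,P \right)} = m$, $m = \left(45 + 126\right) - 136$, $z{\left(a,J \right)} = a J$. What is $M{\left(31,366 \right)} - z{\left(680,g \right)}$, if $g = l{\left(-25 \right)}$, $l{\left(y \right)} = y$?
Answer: $17035$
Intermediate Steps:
$g = -25$
$z{\left(a,J \right)} = J a$
$m = 35$ ($m = 171 - 136 = 35$)
$M{\left(f,P \right)} = 35$
$M{\left(31,366 \right)} - z{\left(680,g \right)} = 35 - \left(-25\right) 680 = 35 - -17000 = 35 + 17000 = 17035$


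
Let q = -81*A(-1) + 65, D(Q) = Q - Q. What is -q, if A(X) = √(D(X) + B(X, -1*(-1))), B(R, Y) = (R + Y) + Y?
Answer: 16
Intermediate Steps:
B(R, Y) = R + 2*Y
D(Q) = 0
A(X) = √(2 + X) (A(X) = √(0 + (X + 2*(-1*(-1)))) = √(0 + (X + 2*1)) = √(0 + (X + 2)) = √(0 + (2 + X)) = √(2 + X))
q = -16 (q = -81*√(2 - 1) + 65 = -81*√1 + 65 = -81*1 + 65 = -81 + 65 = -16)
-q = -1*(-16) = 16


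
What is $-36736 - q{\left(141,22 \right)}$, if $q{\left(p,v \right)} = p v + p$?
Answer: $-39979$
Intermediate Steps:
$q{\left(p,v \right)} = p + p v$
$-36736 - q{\left(141,22 \right)} = -36736 - 141 \left(1 + 22\right) = -36736 - 141 \cdot 23 = -36736 - 3243 = -39979$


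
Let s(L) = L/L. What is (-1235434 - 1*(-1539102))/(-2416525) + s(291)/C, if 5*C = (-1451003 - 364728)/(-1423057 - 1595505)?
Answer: 35920773283942/4387759354775 ≈ 8.1866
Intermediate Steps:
C = 1815731/15092810 (C = ((-1451003 - 364728)/(-1423057 - 1595505))/5 = (-1815731/(-3018562))/5 = (-1815731*(-1/3018562))/5 = (1/5)*(1815731/3018562) = 1815731/15092810 ≈ 0.12030)
s(L) = 1
(-1235434 - 1*(-1539102))/(-2416525) + s(291)/C = (-1235434 - 1*(-1539102))/(-2416525) + 1/(1815731/15092810) = (-1235434 + 1539102)*(-1/2416525) + 1*(15092810/1815731) = 303668*(-1/2416525) + 15092810/1815731 = -303668/2416525 + 15092810/1815731 = 35920773283942/4387759354775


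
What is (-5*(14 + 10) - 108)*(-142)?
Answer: 32376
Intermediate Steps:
(-5*(14 + 10) - 108)*(-142) = (-5*24 - 108)*(-142) = (-120 - 108)*(-142) = -228*(-142) = 32376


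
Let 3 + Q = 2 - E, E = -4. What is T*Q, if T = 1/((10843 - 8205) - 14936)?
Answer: -3/12298 ≈ -0.00024394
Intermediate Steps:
T = -1/12298 (T = 1/(2638 - 14936) = 1/(-12298) = -1/12298 ≈ -8.1314e-5)
Q = 3 (Q = -3 + (2 - 1*(-4)) = -3 + (2 + 4) = -3 + 6 = 3)
T*Q = -1/12298*3 = -3/12298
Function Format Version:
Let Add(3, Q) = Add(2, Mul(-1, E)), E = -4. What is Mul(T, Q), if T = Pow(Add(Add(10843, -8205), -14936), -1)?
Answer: Rational(-3, 12298) ≈ -0.00024394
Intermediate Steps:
T = Rational(-1, 12298) (T = Pow(Add(2638, -14936), -1) = Pow(-12298, -1) = Rational(-1, 12298) ≈ -8.1314e-5)
Q = 3 (Q = Add(-3, Add(2, Mul(-1, -4))) = Add(-3, Add(2, 4)) = Add(-3, 6) = 3)
Mul(T, Q) = Mul(Rational(-1, 12298), 3) = Rational(-3, 12298)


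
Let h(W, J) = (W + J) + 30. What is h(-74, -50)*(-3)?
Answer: 282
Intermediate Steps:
h(W, J) = 30 + J + W (h(W, J) = (J + W) + 30 = 30 + J + W)
h(-74, -50)*(-3) = (30 - 50 - 74)*(-3) = -94*(-3) = 282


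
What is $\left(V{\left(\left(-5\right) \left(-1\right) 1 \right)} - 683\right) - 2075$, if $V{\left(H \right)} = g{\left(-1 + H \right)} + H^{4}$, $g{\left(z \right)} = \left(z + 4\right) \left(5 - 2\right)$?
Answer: $-2109$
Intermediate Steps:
$g{\left(z \right)} = 12 + 3 z$ ($g{\left(z \right)} = \left(4 + z\right) 3 = 12 + 3 z$)
$V{\left(H \right)} = 9 + H^{4} + 3 H$ ($V{\left(H \right)} = \left(12 + 3 \left(-1 + H\right)\right) + H^{4} = \left(12 + \left(-3 + 3 H\right)\right) + H^{4} = \left(9 + 3 H\right) + H^{4} = 9 + H^{4} + 3 H$)
$\left(V{\left(\left(-5\right) \left(-1\right) 1 \right)} - 683\right) - 2075 = \left(\left(9 + \left(\left(-5\right) \left(-1\right) 1\right)^{4} + 3 \left(-5\right) \left(-1\right) 1\right) - 683\right) - 2075 = \left(\left(9 + \left(5 \cdot 1\right)^{4} + 3 \cdot 5 \cdot 1\right) - 683\right) - 2075 = \left(\left(9 + 5^{4} + 3 \cdot 5\right) - 683\right) - 2075 = \left(\left(9 + 625 + 15\right) - 683\right) - 2075 = \left(649 - 683\right) - 2075 = -34 - 2075 = -2109$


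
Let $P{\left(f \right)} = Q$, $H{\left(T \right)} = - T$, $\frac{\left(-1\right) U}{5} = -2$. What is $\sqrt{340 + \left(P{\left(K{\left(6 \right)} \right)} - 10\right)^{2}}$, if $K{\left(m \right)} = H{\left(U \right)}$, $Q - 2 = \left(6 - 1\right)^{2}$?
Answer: $\sqrt{629} \approx 25.08$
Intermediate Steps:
$Q = 27$ ($Q = 2 + \left(6 - 1\right)^{2} = 2 + 5^{2} = 2 + 25 = 27$)
$U = 10$ ($U = \left(-5\right) \left(-2\right) = 10$)
$K{\left(m \right)} = -10$ ($K{\left(m \right)} = \left(-1\right) 10 = -10$)
$P{\left(f \right)} = 27$
$\sqrt{340 + \left(P{\left(K{\left(6 \right)} \right)} - 10\right)^{2}} = \sqrt{340 + \left(27 - 10\right)^{2}} = \sqrt{340 + 17^{2}} = \sqrt{340 + 289} = \sqrt{629}$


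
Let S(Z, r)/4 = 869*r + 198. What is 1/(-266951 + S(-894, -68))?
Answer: -1/502527 ≈ -1.9899e-6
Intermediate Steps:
S(Z, r) = 792 + 3476*r (S(Z, r) = 4*(869*r + 198) = 4*(198 + 869*r) = 792 + 3476*r)
1/(-266951 + S(-894, -68)) = 1/(-266951 + (792 + 3476*(-68))) = 1/(-266951 + (792 - 236368)) = 1/(-266951 - 235576) = 1/(-502527) = -1/502527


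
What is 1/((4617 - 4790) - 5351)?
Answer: -1/5524 ≈ -0.00018103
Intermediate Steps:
1/((4617 - 4790) - 5351) = 1/(-173 - 5351) = 1/(-5524) = -1/5524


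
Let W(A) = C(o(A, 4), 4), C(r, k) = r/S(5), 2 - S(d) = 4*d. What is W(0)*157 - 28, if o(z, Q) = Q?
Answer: -566/9 ≈ -62.889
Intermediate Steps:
S(d) = 2 - 4*d
C(r, k) = -r/18 (C(r, k) = r/(2 - 4*5) = r/(2 - 20) = r/(-18) = r*(-1/18) = -r/18)
W(A) = -2/9 (W(A) = -1/18*4 = -2/9)
W(0)*157 - 28 = -2/9*157 - 28 = -314/9 - 28 = -566/9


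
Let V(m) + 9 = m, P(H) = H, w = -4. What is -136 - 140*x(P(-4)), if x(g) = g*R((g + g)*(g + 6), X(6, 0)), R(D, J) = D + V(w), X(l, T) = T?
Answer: -16376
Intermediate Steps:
V(m) = -9 + m
R(D, J) = -13 + D (R(D, J) = D + (-9 - 4) = D - 13 = -13 + D)
x(g) = g*(-13 + 2*g*(6 + g)) (x(g) = g*(-13 + (g + g)*(g + 6)) = g*(-13 + (2*g)*(6 + g)) = g*(-13 + 2*g*(6 + g)))
-136 - 140*x(P(-4)) = -136 - (-560)*(-13 + 2*(-4)*(6 - 4)) = -136 - (-560)*(-13 + 2*(-4)*2) = -136 - (-560)*(-13 - 16) = -136 - (-560)*(-29) = -136 - 140*116 = -136 - 16240 = -16376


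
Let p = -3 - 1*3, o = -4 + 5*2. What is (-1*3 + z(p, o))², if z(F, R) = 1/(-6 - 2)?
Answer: 625/64 ≈ 9.7656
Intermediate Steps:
o = 6 (o = -4 + 10 = 6)
p = -6 (p = -3 - 3 = -6)
z(F, R) = -⅛ (z(F, R) = 1/(-8) = -⅛)
(-1*3 + z(p, o))² = (-1*3 - ⅛)² = (-3 - ⅛)² = (-25/8)² = 625/64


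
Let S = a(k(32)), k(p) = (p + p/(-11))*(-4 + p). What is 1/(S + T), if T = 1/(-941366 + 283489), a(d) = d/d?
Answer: 657877/657876 ≈ 1.0000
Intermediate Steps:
k(p) = 10*p*(-4 + p)/11 (k(p) = (p + p*(-1/11))*(-4 + p) = (p - p/11)*(-4 + p) = (10*p/11)*(-4 + p) = 10*p*(-4 + p)/11)
a(d) = 1
S = 1
T = -1/657877 (T = 1/(-657877) = -1/657877 ≈ -1.5200e-6)
1/(S + T) = 1/(1 - 1/657877) = 1/(657876/657877) = 657877/657876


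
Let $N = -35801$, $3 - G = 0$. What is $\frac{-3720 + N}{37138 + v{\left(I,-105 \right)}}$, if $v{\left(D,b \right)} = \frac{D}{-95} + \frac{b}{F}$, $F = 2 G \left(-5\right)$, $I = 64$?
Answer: $- \frac{7508990}{7056757} \approx -1.0641$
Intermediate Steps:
$G = 3$ ($G = 3 - 0 = 3 + 0 = 3$)
$F = -30$ ($F = 2 \cdot 3 \left(-5\right) = 6 \left(-5\right) = -30$)
$v{\left(D,b \right)} = - \frac{b}{30} - \frac{D}{95}$ ($v{\left(D,b \right)} = \frac{D}{-95} + \frac{b}{-30} = D \left(- \frac{1}{95}\right) + b \left(- \frac{1}{30}\right) = - \frac{D}{95} - \frac{b}{30} = - \frac{b}{30} - \frac{D}{95}$)
$\frac{-3720 + N}{37138 + v{\left(I,-105 \right)}} = \frac{-3720 - 35801}{37138 - - \frac{537}{190}} = - \frac{39521}{37138 + \left(\frac{7}{2} - \frac{64}{95}\right)} = - \frac{39521}{37138 + \frac{537}{190}} = - \frac{39521}{\frac{7056757}{190}} = \left(-39521\right) \frac{190}{7056757} = - \frac{7508990}{7056757}$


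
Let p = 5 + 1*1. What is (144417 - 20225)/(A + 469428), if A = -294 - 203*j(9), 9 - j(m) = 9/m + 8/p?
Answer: 186288/701671 ≈ 0.26549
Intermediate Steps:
p = 6 (p = 5 + 1 = 6)
j(m) = 23/3 - 9/m (j(m) = 9 - (9/m + 8/6) = 9 - (9/m + 8*(1/6)) = 9 - (9/m + 4/3) = 9 - (4/3 + 9/m) = 9 + (-4/3 - 9/m) = 23/3 - 9/m)
A = -4942/3 (A = -294 - 203*(23/3 - 9/9) = -294 - 203*(23/3 - 9*1/9) = -294 - 203*(23/3 - 1) = -294 - 203*20/3 = -294 - 4060/3 = -4942/3 ≈ -1647.3)
(144417 - 20225)/(A + 469428) = (144417 - 20225)/(-4942/3 + 469428) = 124192/(1403342/3) = 124192*(3/1403342) = 186288/701671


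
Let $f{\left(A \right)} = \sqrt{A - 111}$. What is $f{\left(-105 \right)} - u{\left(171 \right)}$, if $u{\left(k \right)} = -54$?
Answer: $54 + 6 i \sqrt{6} \approx 54.0 + 14.697 i$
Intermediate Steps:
$f{\left(A \right)} = \sqrt{-111 + A}$ ($f{\left(A \right)} = \sqrt{A - 111} = \sqrt{-111 + A}$)
$f{\left(-105 \right)} - u{\left(171 \right)} = \sqrt{-111 - 105} - -54 = \sqrt{-216} + 54 = 6 i \sqrt{6} + 54 = 54 + 6 i \sqrt{6}$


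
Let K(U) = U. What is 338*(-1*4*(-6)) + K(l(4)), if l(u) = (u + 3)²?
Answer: 8161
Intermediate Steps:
l(u) = (3 + u)²
338*(-1*4*(-6)) + K(l(4)) = 338*(-1*4*(-6)) + (3 + 4)² = 338*(-4*(-6)) + 7² = 338*24 + 49 = 8112 + 49 = 8161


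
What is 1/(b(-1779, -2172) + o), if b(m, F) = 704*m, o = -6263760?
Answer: -1/7516176 ≈ -1.3305e-7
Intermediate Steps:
1/(b(-1779, -2172) + o) = 1/(704*(-1779) - 6263760) = 1/(-1252416 - 6263760) = 1/(-7516176) = -1/7516176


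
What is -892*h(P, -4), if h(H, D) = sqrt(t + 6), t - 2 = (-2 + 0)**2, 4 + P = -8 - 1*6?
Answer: -1784*sqrt(3) ≈ -3090.0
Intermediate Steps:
P = -18 (P = -4 + (-8 - 1*6) = -4 + (-8 - 6) = -4 - 14 = -18)
t = 6 (t = 2 + (-2 + 0)**2 = 2 + (-2)**2 = 2 + 4 = 6)
h(H, D) = 2*sqrt(3) (h(H, D) = sqrt(6 + 6) = sqrt(12) = 2*sqrt(3))
-892*h(P, -4) = -1784*sqrt(3)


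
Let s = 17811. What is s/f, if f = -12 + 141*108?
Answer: 5937/5072 ≈ 1.1705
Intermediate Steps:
f = 15216 (f = -12 + 15228 = 15216)
s/f = 17811/15216 = 17811*(1/15216) = 5937/5072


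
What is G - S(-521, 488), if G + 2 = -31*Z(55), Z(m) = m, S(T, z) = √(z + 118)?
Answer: -1707 - √606 ≈ -1731.6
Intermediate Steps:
S(T, z) = √(118 + z)
G = -1707 (G = -2 - 31*55 = -2 - 1705 = -1707)
G - S(-521, 488) = -1707 - √(118 + 488) = -1707 - √606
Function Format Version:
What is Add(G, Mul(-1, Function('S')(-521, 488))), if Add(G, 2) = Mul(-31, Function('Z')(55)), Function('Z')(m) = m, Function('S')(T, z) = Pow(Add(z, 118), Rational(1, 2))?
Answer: Add(-1707, Mul(-1, Pow(606, Rational(1, 2)))) ≈ -1731.6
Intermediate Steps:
Function('S')(T, z) = Pow(Add(118, z), Rational(1, 2))
G = -1707 (G = Add(-2, Mul(-31, 55)) = Add(-2, -1705) = -1707)
Add(G, Mul(-1, Function('S')(-521, 488))) = Add(-1707, Mul(-1, Pow(Add(118, 488), Rational(1, 2)))) = Add(-1707, Mul(-1, Pow(606, Rational(1, 2))))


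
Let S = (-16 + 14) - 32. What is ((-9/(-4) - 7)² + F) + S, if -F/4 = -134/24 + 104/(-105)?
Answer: 24961/1680 ≈ 14.858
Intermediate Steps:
F = 2761/105 (F = -4*(-134/24 + 104/(-105)) = -4*(-134*1/24 + 104*(-1/105)) = -4*(-67/12 - 104/105) = -4*(-2761/420) = 2761/105 ≈ 26.295)
S = -34 (S = -2 - 32 = -34)
((-9/(-4) - 7)² + F) + S = ((-9/(-4) - 7)² + 2761/105) - 34 = ((-9*(-¼) - 7)² + 2761/105) - 34 = ((9/4 - 7)² + 2761/105) - 34 = ((-19/4)² + 2761/105) - 34 = (361/16 + 2761/105) - 34 = 82081/1680 - 34 = 24961/1680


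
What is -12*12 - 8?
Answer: -152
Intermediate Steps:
-12*12 - 8 = -144 - 8 = -152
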